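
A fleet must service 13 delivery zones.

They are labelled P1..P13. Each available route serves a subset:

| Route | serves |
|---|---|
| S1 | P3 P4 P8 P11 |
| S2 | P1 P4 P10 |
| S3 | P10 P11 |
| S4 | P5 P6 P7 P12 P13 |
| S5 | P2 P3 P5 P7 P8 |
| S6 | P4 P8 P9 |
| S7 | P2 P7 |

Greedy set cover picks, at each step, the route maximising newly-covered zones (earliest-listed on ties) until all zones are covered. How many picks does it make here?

5

Greedy: pick S4 (covers 5 new) → pick S1 (covers 4 new) → pick S2 (covers 2 new) → pick S5 (covers 1 new) → pick S6 (covers 1 new). Total picks: 5.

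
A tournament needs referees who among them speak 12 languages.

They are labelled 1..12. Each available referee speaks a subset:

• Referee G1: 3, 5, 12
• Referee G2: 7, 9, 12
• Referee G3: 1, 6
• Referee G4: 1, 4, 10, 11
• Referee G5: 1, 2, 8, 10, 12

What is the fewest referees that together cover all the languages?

5

G1 and G2 and G3 and G4 and G5 together: G1 ∪ G2 ∪ G3 ∪ G4 ∪ G5 = {1, 2, 3, 4, 5, 6, 7, 8, 9, 10, 11, 12} — every language is covered.
Only G5 contains 2, so G5 is forced; the remaining 7 languages need at least 4 more referees (each remaining referee adds at most 2) — so at least 5 referees are needed, and 5 is optimal.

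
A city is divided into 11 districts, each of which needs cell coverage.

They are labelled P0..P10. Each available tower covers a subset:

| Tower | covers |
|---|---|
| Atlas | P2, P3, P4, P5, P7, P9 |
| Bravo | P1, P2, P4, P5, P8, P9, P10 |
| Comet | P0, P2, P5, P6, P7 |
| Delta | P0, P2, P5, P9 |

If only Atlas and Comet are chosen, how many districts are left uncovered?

3

Union of Atlas, Comet = {P0, P2, P3, P4, P5, P6, P7, P9}.
Not covered: P1, P8, P10 — 3 districts.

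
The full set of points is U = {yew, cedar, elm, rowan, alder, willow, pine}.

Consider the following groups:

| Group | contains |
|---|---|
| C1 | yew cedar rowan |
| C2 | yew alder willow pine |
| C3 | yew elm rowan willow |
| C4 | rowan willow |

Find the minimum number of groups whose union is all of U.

3

C1, C2, and C3 cover everything between them: the union {yew, cedar, elm, rowan, alder, willow, pine} is all of U.
Only C1 contains cedar, so C1 is forced; the remaining 4 points need at least 2 more groups (each remaining group adds at most 3) — so at least 3 groups are needed, and 3 is optimal.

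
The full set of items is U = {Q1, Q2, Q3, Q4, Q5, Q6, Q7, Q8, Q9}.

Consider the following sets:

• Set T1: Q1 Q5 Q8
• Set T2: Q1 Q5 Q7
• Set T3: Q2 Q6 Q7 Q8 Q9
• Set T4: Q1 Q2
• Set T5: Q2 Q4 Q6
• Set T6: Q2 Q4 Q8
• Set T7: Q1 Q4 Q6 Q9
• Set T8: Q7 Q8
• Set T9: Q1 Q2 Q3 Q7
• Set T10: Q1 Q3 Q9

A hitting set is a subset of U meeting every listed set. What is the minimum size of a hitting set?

3

The 3 items {Q1, Q2, Q7} hit every set.
The sets T5, T8, T10 are pairwise disjoint, so any hitting set needs a separate item for each — at least 3. Hence 3 is optimal.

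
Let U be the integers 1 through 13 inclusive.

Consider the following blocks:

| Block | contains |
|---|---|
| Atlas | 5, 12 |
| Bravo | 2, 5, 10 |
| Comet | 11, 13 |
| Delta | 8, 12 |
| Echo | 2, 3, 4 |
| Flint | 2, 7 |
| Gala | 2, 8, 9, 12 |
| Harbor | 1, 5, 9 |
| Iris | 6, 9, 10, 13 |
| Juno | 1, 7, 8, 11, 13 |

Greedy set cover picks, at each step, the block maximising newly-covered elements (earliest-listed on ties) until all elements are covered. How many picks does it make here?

Greedy: pick Juno (covers 5 new) → pick Bravo (covers 3 new) → pick Echo (covers 2 new) → pick Gala (covers 2 new) → pick Iris (covers 1 new). Total picks: 5.
(The true minimum cover uses only 4 blocks, so greedy is not optimal here.)

5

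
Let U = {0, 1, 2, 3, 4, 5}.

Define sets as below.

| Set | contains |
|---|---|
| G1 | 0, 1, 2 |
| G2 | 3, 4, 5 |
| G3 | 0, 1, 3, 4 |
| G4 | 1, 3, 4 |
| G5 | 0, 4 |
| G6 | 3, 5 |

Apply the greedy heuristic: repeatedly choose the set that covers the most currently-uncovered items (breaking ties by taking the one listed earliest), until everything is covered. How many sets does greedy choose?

3

Greedy: pick G3 (covers 4 new) → pick G1 (covers 1 new) → pick G2 (covers 1 new). Total picks: 3.
(The true minimum cover uses only 2 sets, so greedy is not optimal here.)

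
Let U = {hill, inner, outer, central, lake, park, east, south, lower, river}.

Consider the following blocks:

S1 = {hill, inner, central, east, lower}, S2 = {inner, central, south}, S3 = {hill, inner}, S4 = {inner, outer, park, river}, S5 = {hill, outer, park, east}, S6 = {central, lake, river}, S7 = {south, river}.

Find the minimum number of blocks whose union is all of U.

4

S1, S2, S4, and S6 cover everything between them: the union {hill, inner, outer, central, lake, park, east, south, lower, river} is all of U.
No 3 of the 7 blocks cover everything (all 35 combinations miss at least one item), so 4 is optimal.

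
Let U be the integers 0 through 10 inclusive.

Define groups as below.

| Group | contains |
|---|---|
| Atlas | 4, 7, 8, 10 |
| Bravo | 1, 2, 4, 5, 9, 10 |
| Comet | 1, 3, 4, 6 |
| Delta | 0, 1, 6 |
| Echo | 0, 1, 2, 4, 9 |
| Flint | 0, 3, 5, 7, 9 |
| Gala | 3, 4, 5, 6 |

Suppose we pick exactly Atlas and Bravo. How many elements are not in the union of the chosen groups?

3

Union of Atlas, Bravo = {1, 2, 4, 5, 7, 8, 9, 10}.
Not covered: 0, 3, 6 — 3 elements.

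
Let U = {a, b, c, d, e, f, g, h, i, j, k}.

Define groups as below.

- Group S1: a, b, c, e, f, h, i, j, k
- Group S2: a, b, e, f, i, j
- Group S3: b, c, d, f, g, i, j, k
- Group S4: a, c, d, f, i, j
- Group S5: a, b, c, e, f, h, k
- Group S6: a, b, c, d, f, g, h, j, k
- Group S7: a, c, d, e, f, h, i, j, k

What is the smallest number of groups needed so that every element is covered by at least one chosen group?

Take {S1, S3}. Their union is {a, b, c, d, e, f, g, h, i, j, k}, which is all 11 elements.
No single group has all 11 elements (the largest, S1, has 9), so 2 is optimal.

2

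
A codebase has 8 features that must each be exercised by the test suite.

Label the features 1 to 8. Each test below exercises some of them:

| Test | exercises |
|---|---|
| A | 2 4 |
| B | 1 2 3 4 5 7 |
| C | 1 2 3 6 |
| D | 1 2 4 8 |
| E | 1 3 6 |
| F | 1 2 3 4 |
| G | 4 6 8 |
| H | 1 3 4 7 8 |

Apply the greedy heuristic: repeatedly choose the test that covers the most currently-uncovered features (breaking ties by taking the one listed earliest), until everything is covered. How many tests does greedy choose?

2

Greedy: pick B (covers 6 new) → pick G (covers 2 new). Total picks: 2.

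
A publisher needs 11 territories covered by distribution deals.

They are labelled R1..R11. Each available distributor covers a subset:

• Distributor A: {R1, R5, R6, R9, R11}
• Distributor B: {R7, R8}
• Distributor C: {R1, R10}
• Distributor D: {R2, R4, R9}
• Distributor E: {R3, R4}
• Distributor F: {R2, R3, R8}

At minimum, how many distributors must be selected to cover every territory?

A and B and C and D and F together: A ∪ B ∪ C ∪ D ∪ F = {R1, R2, R3, R4, R5, R6, R7, R8, R9, R10, R11} — every territory is covered.
No 4 of the 6 distributors cover everything (all 15 combinations miss at least one territory), so 5 is optimal.

5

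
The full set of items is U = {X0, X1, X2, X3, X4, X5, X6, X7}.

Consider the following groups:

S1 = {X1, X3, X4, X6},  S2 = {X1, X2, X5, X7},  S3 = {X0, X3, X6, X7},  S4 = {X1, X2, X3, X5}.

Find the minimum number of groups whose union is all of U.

3

S1, S3, and S4 cover everything between them: the union {X0, X1, X2, X3, X4, X5, X6, X7} is all of U.
Only S3 contains X0, so S3 is forced; the remaining 4 items need at least 2 more groups (each remaining group adds at most 3) — so at least 3 groups are needed, and 3 is optimal.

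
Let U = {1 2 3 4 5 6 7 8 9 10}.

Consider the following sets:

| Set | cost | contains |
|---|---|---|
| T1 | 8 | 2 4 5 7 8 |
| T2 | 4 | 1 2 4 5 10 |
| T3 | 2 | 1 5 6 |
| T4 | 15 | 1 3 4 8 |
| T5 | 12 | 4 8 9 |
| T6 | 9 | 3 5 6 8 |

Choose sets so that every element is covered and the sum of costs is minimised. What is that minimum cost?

T1, T2, T5, T6 together cover every element (T1 ∪ T2 ∪ T5 ∪ T6 = {1, 2, 3, 4, 5, 6, 7, 8, 9, 10}); total cost 8 + 4 + 12 + 9 = 33.
The greedy pick T3, T2, T1, T6, T5 costs 35; no covering selection beats 33.

33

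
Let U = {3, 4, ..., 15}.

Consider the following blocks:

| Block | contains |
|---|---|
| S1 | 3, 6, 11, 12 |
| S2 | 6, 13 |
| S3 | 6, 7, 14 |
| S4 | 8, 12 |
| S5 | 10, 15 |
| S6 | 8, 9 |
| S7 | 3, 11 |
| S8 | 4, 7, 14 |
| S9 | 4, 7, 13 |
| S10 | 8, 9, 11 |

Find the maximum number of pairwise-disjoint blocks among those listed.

S2, S4, S5, S7, S8 are pairwise disjoint (S2={6,13}; S4={8,12}; S5={10,15}; S7={3,11}; S8={4,7,14}).
Every remaining block overlaps one of these, and no 6 of the listed blocks are pairwise disjoint, so 5 is the maximum.

5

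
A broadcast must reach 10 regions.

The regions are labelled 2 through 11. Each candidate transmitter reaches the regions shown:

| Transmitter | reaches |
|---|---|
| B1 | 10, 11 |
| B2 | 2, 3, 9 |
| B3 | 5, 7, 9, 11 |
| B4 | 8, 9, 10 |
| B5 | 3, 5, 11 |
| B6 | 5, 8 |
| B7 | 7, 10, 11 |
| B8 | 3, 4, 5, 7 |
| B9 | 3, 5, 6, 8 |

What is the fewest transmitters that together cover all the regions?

Take {B2, B7, B8, B9}. Their union is {2, 3, 4, 5, 6, 7, 8, 9, 10, 11}, which is all 10 regions.
Only B2 contains 2, so B2 is forced; the remaining 7 regions need at least 3 more transmitters (each remaining transmitter adds at most 3) — so at least 4 transmitters are needed, and 4 is optimal.

4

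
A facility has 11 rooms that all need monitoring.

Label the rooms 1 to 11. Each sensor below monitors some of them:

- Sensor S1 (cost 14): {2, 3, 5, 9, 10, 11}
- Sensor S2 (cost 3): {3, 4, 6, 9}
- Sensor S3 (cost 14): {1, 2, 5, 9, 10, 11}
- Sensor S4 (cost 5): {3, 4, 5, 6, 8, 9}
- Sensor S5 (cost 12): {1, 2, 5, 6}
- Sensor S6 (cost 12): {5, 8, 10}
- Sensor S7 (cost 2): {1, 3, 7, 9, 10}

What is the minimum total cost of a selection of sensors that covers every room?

S1, S4, S7 together cover every room (S1 ∪ S4 ∪ S7 = {1, 2, 3, 4, 5, 6, 7, 8, 9, 10, 11}); total cost 14 + 5 + 2 = 21.
No covering selection has total cost below 21.

21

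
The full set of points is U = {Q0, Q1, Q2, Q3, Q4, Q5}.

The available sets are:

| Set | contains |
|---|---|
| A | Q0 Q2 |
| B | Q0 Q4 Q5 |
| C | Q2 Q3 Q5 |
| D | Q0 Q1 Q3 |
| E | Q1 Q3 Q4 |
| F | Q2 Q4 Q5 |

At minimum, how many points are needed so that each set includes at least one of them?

The 3 points {Q2, Q3, Q5} hit every set.
No choice of 2 points meets every set, so 3 is the minimum.

3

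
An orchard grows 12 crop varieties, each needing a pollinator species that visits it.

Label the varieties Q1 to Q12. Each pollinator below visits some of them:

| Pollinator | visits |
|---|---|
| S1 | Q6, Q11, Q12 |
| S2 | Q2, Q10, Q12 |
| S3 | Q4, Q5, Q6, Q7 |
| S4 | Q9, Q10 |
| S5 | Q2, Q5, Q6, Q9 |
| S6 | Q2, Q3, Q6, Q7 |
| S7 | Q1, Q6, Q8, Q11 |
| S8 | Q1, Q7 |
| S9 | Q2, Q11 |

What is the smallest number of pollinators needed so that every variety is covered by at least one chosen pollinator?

5

Take {S2, S3, S4, S6, S7}. Their union is {Q1, Q2, Q3, Q4, Q5, Q6, Q7, Q8, Q9, Q10, Q11, Q12}, which is all 12 varieties.
No 4 of the 9 pollinators cover everything (all 126 combinations miss at least one variety), so 5 is optimal.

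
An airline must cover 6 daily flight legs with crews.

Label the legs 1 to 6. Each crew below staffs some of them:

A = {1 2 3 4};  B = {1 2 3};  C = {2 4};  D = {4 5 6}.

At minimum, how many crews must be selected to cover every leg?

2

Take {A, D}. Their union is {1, 2, 3, 4, 5, 6}, which is all 6 legs.
No single crew has all 6 legs (the largest, A, has 4), so 2 is optimal.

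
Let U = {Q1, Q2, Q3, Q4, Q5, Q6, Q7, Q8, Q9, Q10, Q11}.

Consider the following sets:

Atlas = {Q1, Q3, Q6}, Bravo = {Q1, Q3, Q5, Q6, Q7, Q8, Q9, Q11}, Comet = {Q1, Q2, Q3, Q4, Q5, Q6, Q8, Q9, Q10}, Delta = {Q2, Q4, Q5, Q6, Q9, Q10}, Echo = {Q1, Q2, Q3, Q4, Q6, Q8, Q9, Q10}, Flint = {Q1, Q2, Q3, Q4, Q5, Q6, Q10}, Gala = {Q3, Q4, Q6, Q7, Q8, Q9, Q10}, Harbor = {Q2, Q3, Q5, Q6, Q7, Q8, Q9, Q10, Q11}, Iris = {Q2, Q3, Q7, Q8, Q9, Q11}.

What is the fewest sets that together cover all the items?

2

Comet and Harbor together: Comet ∪ Harbor = {Q1, Q2, Q3, Q4, Q5, Q6, Q7, Q8, Q9, Q10, Q11} — every item is covered.
No single set has all 11 items (the largest, Comet, has 9), so 2 is optimal.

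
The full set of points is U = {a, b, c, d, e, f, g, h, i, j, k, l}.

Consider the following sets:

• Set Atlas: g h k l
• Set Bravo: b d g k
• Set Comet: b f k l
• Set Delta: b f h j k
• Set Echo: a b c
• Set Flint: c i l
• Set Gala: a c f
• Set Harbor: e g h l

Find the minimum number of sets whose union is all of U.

5

Take {Bravo, Delta, Flint, Gala, Harbor}. Their union is {a, b, c, d, e, f, g, h, i, j, k, l}, which is all 12 points.
No 4 of the 8 sets cover everything (all 70 combinations miss at least one point), so 5 is optimal.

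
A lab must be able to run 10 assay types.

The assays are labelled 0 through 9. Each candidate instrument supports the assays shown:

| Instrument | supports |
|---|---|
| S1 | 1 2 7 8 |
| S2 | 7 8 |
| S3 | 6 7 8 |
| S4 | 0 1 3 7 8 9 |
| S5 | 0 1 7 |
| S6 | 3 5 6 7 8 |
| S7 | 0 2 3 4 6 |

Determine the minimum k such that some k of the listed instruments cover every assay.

Take {S4, S6, S7}. Their union is {0, 1, 2, 3, 4, 5, 6, 7, 8, 9}, which is all 10 assays.
Only S7 contains 4, so S7 is forced; the remaining 5 assays need at least 2 more instruments (each remaining instrument adds at most 4) — so at least 3 instruments are needed, and 3 is optimal.

3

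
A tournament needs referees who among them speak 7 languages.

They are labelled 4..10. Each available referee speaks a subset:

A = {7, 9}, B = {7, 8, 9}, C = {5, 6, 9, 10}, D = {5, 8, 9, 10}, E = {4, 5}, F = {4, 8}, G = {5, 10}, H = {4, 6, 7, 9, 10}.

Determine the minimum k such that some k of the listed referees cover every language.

2

Take {D, H}. Their union is {4, 5, 6, 7, 8, 9, 10}, which is all 7 languages.
No single referee has all 7 languages (the largest, H, has 5), so 2 is optimal.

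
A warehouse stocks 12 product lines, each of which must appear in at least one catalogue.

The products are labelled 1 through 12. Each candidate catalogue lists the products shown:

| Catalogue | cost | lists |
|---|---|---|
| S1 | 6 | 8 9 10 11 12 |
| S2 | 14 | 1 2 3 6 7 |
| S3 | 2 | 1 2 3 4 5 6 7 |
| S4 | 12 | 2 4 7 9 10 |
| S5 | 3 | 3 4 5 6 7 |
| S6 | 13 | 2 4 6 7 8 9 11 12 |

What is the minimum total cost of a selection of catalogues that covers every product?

8

S1, S3 together cover every product (S1 ∪ S3 = {1, 2, 3, 4, 5, 6, 7, 8, 9, 10, 11, 12}); total cost 6 + 2 = 8.
No covering selection has total cost below 8.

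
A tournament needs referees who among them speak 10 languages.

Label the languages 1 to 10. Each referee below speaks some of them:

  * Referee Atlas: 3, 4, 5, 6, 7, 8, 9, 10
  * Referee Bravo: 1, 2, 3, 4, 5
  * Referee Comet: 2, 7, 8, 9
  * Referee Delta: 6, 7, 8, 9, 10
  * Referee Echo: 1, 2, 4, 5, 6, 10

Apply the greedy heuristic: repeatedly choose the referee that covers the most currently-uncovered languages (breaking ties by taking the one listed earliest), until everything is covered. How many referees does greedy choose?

Greedy: pick Atlas (covers 8 new) → pick Bravo (covers 2 new). Total picks: 2.

2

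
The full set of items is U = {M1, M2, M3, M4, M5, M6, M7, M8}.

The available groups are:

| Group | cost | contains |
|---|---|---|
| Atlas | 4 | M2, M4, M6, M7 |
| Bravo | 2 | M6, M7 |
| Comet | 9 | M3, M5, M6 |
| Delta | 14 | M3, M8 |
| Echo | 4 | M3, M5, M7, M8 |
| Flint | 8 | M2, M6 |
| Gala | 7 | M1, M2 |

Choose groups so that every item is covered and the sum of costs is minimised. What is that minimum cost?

Atlas, Echo, Gala together cover every item (Atlas ∪ Echo ∪ Gala = {M1, M2, M3, M4, M5, M6, M7, M8}); total cost 4 + 4 + 7 = 15.
No covering selection has total cost below 15.

15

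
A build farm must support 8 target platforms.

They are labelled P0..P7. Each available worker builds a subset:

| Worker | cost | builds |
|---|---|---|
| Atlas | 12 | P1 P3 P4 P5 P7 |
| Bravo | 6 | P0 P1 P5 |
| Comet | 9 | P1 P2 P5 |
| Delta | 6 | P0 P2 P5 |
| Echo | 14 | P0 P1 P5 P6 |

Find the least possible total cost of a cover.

Atlas, Delta, Echo together cover every platform (Atlas ∪ Delta ∪ Echo = {P0, P1, P2, P3, P4, P5, P6, P7}); total cost 12 + 6 + 14 = 32.
The greedy pick Bravo, Atlas, Delta, Echo costs 38; no covering selection beats 32.

32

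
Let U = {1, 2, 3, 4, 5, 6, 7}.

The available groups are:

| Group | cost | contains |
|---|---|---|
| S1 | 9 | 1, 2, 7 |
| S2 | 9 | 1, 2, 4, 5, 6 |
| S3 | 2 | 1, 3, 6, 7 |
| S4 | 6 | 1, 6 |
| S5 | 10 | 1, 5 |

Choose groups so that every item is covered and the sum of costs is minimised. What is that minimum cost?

11

S2, S3 together cover every item (S2 ∪ S3 = {1, 2, 3, 4, 5, 6, 7}); total cost 9 + 2 = 11.
No covering selection has total cost below 11.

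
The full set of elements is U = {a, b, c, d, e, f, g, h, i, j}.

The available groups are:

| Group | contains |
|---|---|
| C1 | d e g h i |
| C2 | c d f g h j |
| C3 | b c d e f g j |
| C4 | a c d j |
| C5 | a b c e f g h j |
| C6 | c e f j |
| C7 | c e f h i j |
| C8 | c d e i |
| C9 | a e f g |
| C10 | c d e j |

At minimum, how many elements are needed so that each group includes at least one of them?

2

Take T = {d, e}. Each listed group contains at least one of these, so T is a hitting set of size 2.
No single element lies in every group, so at least 2 are needed and 2 is optimal.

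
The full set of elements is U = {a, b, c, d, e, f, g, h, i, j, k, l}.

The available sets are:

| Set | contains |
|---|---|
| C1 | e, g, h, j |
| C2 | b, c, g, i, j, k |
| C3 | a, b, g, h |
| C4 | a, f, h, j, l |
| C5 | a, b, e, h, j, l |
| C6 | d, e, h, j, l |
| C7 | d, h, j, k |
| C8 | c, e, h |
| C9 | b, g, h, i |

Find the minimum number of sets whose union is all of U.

3

C2, C4, and C6 cover everything between them: the union {a, b, c, d, e, f, g, h, i, j, k, l} is all of U.
Only C4 contains f, so C4 is forced; the remaining 7 elements need at least 2 more sets (each remaining set adds at most 5) — so at least 3 sets are needed, and 3 is optimal.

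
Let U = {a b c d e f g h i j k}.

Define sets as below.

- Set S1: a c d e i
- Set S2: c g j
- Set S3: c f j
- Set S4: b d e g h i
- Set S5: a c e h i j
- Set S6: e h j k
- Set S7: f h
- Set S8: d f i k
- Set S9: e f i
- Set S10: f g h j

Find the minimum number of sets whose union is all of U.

3

S4 and S5 and S8 together: S4 ∪ S5 ∪ S8 = {a, b, c, d, e, f, g, h, i, j, k} — every item is covered.
Only S4 contains b, so S4 is forced; the remaining 5 items need at least 2 more sets (each remaining set adds at most 3) — so at least 3 sets are needed, and 3 is optimal.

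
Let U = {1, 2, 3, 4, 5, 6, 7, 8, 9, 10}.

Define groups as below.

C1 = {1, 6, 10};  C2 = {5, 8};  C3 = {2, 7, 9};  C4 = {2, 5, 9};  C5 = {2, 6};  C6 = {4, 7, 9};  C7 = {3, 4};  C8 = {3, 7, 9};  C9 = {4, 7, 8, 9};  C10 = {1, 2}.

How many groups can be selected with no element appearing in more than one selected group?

4

C1, C2, C3, C7 are pairwise disjoint (C1={1,6,10}; C2={5,8}; C3={2,7,9}; C7={3,4}).
Every remaining group overlaps one of these, and no 5 of the listed groups are pairwise disjoint, so 4 is the maximum.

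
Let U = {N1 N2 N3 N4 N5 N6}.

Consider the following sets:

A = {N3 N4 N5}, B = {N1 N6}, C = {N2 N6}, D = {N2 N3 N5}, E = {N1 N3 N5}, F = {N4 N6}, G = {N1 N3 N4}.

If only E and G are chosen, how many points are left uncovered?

2

Union of E, G = {N1, N3, N4, N5}.
Not covered: N2, N6 — 2 points.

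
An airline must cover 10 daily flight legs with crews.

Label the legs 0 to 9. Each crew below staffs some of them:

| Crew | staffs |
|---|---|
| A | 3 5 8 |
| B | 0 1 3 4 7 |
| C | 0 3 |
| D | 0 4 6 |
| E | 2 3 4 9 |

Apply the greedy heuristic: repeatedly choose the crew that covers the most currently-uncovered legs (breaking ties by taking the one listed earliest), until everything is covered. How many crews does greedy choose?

4

Greedy: pick B (covers 5 new) → pick A (covers 2 new) → pick E (covers 2 new) → pick D (covers 1 new). Total picks: 4.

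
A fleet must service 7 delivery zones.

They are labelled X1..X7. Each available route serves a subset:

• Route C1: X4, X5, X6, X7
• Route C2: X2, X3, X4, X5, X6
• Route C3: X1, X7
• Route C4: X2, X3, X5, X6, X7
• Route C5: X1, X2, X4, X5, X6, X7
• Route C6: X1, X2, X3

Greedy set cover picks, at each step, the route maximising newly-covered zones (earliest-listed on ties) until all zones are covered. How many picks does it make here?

Greedy: pick C5 (covers 6 new) → pick C2 (covers 1 new). Total picks: 2.

2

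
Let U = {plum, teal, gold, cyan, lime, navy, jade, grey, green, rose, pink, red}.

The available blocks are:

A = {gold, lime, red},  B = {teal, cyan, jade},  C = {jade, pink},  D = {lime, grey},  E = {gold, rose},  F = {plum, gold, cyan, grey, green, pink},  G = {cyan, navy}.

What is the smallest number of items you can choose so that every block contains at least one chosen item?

4

Take H = {gold, cyan, lime, pink}. Each listed block contains at least one of these, so H is a hitting set of size 4.
The blocks C, D, E, G are pairwise disjoint, so any hitting set needs a separate item for each — at least 4. Hence 4 is optimal.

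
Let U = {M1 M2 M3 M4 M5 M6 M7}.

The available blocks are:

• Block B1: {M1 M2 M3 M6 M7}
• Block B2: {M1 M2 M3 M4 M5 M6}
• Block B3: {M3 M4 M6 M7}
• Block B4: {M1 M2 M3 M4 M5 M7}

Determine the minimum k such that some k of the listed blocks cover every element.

2

Take {B3, B4}. Their union is {M1, M2, M3, M4, M5, M6, M7}, which is all 7 elements.
No single block has all 7 elements (the largest, B2, has 6), so 2 is optimal.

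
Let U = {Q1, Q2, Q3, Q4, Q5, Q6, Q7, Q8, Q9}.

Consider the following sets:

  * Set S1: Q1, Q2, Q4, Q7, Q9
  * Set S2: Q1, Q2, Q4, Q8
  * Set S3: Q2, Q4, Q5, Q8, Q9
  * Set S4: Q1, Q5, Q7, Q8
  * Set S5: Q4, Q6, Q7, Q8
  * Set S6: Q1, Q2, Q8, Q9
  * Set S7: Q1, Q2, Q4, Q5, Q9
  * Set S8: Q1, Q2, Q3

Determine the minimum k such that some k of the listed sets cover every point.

S3 and S5 and S8 together: S3 ∪ S5 ∪ S8 = {Q1, Q2, Q3, Q4, Q5, Q6, Q7, Q8, Q9} — every point is covered.
Only S8 contains Q3, so S8 is forced; the remaining 6 points need at least 2 more sets (each remaining set adds at most 4) — so at least 3 sets are needed, and 3 is optimal.

3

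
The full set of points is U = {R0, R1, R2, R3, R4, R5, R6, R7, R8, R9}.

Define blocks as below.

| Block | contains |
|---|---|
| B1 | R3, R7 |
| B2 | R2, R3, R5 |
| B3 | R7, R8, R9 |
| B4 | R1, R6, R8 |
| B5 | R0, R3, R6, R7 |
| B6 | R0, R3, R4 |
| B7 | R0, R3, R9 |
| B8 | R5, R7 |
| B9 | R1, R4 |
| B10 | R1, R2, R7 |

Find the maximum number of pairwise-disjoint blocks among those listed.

B7, B8, B9 are pairwise disjoint (B7={R0,R3,R9}; B8={R5,R7}; B9={R1,R4}).
Every remaining block overlaps one of these, and no 4 of the listed blocks are pairwise disjoint, so 3 is the maximum.

3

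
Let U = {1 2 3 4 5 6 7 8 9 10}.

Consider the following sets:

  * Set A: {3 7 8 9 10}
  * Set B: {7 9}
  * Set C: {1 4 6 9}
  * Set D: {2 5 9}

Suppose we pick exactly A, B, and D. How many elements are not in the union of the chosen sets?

3

Union of A, B, D = {2, 3, 5, 7, 8, 9, 10}.
Not covered: 1, 4, 6 — 3 elements.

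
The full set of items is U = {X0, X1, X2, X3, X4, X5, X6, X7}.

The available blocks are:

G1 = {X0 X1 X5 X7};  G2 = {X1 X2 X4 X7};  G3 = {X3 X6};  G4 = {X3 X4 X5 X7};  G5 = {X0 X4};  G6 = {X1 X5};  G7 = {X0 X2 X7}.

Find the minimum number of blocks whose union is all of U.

G1 and G2 and G3 together: G1 ∪ G2 ∪ G3 = {X0, X1, X2, X3, X4, X5, X6, X7} — every item is covered.
Only G3 contains X6, so G3 is forced; the remaining 6 items need at least 2 more blocks (each remaining block adds at most 4) — so at least 3 blocks are needed, and 3 is optimal.

3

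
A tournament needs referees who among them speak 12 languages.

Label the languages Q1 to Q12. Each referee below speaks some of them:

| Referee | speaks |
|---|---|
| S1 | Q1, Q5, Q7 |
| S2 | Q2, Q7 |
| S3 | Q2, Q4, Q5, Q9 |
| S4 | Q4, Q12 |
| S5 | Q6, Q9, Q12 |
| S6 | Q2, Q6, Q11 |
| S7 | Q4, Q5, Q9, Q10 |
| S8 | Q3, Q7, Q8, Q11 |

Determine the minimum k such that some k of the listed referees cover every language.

S1 and S4 and S6 and S7 and S8 together: S1 ∪ S4 ∪ S6 ∪ S7 ∪ S8 = {Q1, Q2, Q3, Q4, Q5, Q6, Q7, Q8, Q9, Q10, Q11, Q12} — every language is covered.
No 4 of the 8 referees cover everything (all 70 combinations miss at least one language), so 5 is optimal.

5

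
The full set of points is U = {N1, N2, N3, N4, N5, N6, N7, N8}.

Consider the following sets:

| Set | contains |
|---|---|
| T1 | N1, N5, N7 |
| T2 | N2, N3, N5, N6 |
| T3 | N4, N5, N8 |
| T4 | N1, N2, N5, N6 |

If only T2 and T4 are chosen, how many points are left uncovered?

3

Union of T2, T4 = {N1, N2, N3, N5, N6}.
Not covered: N4, N7, N8 — 3 points.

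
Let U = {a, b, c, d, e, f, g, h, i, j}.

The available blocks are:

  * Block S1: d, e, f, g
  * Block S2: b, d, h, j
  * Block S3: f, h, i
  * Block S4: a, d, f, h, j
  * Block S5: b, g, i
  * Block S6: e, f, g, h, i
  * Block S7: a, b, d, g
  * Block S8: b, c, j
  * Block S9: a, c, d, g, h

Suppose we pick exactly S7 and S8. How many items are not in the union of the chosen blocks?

Union of S7, S8 = {a, b, c, d, g, j}.
Not covered: e, f, h, i — 4 items.

4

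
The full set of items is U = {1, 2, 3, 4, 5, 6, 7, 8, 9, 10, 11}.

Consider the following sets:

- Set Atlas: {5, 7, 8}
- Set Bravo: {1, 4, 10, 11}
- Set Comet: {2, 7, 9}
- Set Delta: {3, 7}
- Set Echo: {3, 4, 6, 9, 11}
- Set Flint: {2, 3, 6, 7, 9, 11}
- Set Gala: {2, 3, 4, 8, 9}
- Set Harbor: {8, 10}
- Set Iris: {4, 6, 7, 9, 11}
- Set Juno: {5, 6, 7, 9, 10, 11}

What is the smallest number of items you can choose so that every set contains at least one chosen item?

The 3 items {7, 9, 10} hit every set.
No choice of 2 items meets every set, so 3 is the minimum.

3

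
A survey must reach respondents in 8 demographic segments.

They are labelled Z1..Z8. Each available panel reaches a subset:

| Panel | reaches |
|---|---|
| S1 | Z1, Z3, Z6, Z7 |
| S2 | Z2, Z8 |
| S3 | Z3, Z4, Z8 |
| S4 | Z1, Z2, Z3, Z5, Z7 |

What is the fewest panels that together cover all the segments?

3

Take {S1, S3, S4}. Their union is {Z1, Z2, Z3, Z4, Z5, Z6, Z7, Z8}, which is all 8 segments.
Only S3 contains Z4, so S3 is forced; the remaining 5 segments need at least 2 more panels (each remaining panel adds at most 4) — so at least 3 panels are needed, and 3 is optimal.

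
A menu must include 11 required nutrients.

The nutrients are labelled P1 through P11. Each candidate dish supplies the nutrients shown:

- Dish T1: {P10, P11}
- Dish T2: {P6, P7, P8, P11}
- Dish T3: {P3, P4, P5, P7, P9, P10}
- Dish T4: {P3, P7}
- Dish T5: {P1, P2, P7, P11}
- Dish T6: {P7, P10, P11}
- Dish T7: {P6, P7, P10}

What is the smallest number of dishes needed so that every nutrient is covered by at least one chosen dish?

3

Take {T2, T3, T5}. Their union is {P1, P2, P3, P4, P5, P6, P7, P8, P9, P10, P11}, which is all 11 nutrients.
Only T5 contains P1, so T5 is forced; the remaining 7 nutrients need at least 2 more dishes (each remaining dish adds at most 5) — so at least 3 dishes are needed, and 3 is optimal.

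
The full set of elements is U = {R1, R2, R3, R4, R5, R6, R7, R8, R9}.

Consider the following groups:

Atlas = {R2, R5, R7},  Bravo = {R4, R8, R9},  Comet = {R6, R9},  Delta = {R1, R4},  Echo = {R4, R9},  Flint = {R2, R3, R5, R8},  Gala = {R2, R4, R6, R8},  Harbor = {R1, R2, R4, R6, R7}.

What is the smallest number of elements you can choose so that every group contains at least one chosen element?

H = {R1, R2, R9} meets every group (each contains at least one member of H), and |H| = 3.
The groups Atlas, Comet, Delta are pairwise disjoint, so any hitting set needs a separate element for each — at least 3. Hence 3 is optimal.

3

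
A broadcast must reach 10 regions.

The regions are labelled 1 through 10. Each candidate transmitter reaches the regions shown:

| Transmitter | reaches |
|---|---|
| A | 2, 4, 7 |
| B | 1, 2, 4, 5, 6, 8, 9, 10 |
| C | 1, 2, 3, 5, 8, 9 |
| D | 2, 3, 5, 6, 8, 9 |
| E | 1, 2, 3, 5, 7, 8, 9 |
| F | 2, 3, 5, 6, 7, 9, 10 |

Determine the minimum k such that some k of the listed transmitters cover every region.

2

Take {B, F}. Their union is {1, 2, 3, 4, 5, 6, 7, 8, 9, 10}, which is all 10 regions.
No single transmitter has all 10 regions (the largest, B, has 8), so 2 is optimal.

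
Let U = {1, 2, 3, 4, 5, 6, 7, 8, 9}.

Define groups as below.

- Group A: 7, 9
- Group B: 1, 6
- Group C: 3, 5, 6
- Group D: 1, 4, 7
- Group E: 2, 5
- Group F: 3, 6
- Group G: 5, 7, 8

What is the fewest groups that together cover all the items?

5

A, C, D, E, and G cover everything between them: the union {1, 2, 3, 4, 5, 6, 7, 8, 9} is all of U.
No 4 of the 7 groups cover everything (all 35 combinations miss at least one item), so 5 is optimal.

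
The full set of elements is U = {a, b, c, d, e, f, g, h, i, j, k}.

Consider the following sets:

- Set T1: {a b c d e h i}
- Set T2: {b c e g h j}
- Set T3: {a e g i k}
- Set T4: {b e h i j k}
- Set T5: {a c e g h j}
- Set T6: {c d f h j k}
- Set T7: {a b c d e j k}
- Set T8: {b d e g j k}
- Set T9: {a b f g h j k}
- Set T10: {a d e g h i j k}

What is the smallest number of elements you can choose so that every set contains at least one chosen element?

2

Take T = {e, k}. Each listed set contains at least one of these, so T is a hitting set of size 2.
No single element lies in every set, so at least 2 are needed and 2 is optimal.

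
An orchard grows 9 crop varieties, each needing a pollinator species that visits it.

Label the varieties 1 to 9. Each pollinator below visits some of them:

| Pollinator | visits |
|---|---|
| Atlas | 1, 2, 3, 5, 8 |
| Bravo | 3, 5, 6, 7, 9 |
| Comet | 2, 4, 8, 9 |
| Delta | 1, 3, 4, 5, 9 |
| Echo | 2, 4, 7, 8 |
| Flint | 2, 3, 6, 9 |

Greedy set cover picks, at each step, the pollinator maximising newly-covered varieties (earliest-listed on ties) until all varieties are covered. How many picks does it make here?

Greedy: pick Atlas (covers 5 new) → pick Bravo (covers 3 new) → pick Comet (covers 1 new). Total picks: 3.

3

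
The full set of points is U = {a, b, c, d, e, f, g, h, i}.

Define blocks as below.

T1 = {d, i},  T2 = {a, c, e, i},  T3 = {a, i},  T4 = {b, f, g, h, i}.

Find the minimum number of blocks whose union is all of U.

T1, T2, and T4 cover everything between them: the union {a, b, c, d, e, f, g, h, i} is all of U.
Only T4 contains b, so T4 is forced; the remaining 4 points need at least 2 more blocks (each remaining block adds at most 3) — so at least 3 blocks are needed, and 3 is optimal.

3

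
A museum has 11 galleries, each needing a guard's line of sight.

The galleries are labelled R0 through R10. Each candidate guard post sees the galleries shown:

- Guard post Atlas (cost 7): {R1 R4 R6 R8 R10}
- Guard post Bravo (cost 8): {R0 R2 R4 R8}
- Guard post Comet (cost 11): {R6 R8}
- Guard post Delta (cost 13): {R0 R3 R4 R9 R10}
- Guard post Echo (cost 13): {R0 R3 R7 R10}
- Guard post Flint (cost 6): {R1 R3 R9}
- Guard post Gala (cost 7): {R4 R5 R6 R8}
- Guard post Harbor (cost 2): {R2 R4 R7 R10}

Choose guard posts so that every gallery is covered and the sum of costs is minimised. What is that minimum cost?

23

Bravo, Flint, Gala, Harbor together cover every gallery (Bravo ∪ Flint ∪ Gala ∪ Harbor = {R0, R1, R2, R3, R4, R5, R6, R7, R8, R9, R10}); total cost 8 + 6 + 7 + 2 = 23.
No covering selection has total cost below 23.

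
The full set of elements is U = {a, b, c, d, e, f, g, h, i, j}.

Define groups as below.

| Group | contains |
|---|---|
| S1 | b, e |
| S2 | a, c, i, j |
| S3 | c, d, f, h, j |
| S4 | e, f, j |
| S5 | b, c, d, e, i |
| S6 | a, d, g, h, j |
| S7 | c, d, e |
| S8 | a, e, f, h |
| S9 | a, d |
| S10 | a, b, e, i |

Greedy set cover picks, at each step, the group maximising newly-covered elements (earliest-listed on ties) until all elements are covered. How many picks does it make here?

3

Greedy: pick S3 (covers 5 new) → pick S10 (covers 4 new) → pick S6 (covers 1 new). Total picks: 3.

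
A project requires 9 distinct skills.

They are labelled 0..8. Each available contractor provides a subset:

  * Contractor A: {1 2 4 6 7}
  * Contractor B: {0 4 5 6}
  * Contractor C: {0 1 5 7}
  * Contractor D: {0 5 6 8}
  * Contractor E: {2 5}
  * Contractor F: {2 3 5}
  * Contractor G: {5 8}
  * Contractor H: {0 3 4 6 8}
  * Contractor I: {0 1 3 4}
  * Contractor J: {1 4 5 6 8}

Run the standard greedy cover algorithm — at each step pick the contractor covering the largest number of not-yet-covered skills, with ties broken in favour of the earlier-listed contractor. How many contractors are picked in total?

Greedy: pick A (covers 5 new) → pick D (covers 3 new) → pick F (covers 1 new). Total picks: 3.

3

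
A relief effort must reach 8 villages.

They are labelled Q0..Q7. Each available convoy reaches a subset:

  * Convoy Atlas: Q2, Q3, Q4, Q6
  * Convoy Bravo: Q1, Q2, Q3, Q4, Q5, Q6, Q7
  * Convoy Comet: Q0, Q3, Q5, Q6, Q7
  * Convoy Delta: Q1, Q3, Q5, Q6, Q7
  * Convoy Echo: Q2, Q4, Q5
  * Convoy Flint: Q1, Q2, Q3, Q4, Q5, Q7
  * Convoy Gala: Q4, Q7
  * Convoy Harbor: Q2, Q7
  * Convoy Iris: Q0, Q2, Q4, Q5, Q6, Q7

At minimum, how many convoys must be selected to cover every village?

Bravo and Comet together: Bravo ∪ Comet = {Q0, Q1, Q2, Q3, Q4, Q5, Q6, Q7} — every village is covered.
No single convoy has all 8 villages (the largest, Bravo, has 7), so 2 is optimal.

2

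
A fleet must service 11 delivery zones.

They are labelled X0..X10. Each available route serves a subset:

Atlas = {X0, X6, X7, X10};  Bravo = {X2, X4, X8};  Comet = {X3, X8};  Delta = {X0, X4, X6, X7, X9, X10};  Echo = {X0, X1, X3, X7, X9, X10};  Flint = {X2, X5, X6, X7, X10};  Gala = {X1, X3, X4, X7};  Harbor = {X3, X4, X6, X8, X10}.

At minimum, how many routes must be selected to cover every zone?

Echo and Flint and Harbor together: Echo ∪ Flint ∪ Harbor = {X0, X1, X2, X3, X4, X5, X6, X7, X8, X9, X10} — every zone is covered.
Only Flint contains X5, so Flint is forced; the remaining 6 zones need at least 2 more routes (each remaining route adds at most 4) — so at least 3 routes are needed, and 3 is optimal.

3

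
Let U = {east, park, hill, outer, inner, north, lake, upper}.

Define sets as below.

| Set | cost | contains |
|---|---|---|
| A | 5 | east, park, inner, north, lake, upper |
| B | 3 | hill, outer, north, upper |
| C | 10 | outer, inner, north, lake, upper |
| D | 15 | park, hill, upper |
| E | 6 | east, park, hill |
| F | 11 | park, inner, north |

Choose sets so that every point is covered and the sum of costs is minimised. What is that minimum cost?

A, B together cover every point (A ∪ B = {east, park, hill, outer, inner, north, lake, upper}); total cost 5 + 3 = 8.
No covering selection has total cost below 8.

8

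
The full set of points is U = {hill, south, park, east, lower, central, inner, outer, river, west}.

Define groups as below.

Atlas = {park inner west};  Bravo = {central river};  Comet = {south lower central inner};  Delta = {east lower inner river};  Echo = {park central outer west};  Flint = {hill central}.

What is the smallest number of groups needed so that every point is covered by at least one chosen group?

4

Comet and Delta and Echo and Flint together: Comet ∪ Delta ∪ Echo ∪ Flint = {hill, south, park, east, lower, central, inner, outer, river, west} — every point is covered.
No 3 of the 6 groups cover everything (all 20 combinations miss at least one point), so 4 is optimal.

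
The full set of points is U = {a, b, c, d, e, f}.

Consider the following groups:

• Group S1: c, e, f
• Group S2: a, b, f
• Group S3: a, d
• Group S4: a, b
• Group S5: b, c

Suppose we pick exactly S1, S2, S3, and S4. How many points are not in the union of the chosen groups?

0

Union of S1, S2, S3, S4 = {a, b, c, d, e, f} — that's every point, so 0 are uncovered.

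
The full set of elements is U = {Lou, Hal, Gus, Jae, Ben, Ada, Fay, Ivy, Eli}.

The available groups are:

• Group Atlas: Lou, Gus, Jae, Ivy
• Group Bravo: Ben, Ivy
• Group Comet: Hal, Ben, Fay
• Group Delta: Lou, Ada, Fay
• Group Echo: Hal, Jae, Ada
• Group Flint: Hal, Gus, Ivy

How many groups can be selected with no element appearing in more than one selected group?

Bravo, Echo are pairwise disjoint (Bravo={Ben,Ivy}; Echo={Hal,Jae,Ada}).
Every remaining group overlaps one of these, and no 3 of the listed groups are pairwise disjoint, so 2 is the maximum.

2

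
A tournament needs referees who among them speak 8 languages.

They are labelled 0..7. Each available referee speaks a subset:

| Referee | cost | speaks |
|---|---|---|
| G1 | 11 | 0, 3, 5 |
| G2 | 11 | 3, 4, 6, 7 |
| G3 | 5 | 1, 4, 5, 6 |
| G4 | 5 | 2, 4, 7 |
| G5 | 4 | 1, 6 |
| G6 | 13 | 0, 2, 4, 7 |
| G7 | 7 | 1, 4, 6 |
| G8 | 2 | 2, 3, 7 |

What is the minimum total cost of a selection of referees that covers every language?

18

G1, G3, G8 together cover every language (G1 ∪ G3 ∪ G8 = {0, 1, 2, 3, 4, 5, 6, 7}); total cost 11 + 5 + 2 = 18.
No covering selection has total cost below 18.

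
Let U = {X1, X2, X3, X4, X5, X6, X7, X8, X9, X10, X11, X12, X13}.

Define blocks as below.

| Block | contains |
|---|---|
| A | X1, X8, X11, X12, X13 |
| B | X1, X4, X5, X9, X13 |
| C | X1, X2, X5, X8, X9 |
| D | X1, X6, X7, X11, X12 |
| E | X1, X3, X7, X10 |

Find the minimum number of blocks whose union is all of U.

4

Take {B, C, D, E}. Their union is {X1, X2, X3, X4, X5, X6, X7, X8, X9, X10, X11, X12, X13}, which is all 13 points.
Only E contains X3, so E is forced; the remaining 9 points need at least 3 more blocks (each remaining block adds at most 4) — so at least 4 blocks are needed, and 4 is optimal.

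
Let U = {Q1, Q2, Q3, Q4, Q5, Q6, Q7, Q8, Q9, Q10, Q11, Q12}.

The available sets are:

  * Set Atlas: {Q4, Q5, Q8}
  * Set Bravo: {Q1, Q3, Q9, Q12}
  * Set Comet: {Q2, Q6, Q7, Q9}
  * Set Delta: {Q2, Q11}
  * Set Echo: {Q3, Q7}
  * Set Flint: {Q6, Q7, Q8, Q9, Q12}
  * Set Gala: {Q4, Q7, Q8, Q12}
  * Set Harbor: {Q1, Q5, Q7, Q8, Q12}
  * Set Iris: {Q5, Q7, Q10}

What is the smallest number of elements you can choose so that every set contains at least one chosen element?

The 4 elements {Q3, Q4, Q7, Q11} hit every set.
No choice of 3 elements meets every set, so 4 is the minimum.

4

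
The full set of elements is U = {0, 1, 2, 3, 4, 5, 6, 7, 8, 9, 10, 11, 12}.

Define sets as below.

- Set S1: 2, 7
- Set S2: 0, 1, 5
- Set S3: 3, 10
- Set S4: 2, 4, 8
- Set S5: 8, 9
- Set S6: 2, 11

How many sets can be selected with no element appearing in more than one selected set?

S1, S2, S3, S5 are pairwise disjoint (S1={2,7}; S2={0,1,5}; S3={3,10}; S5={8,9}).
Every remaining set overlaps one of these, and no 5 of the listed sets are pairwise disjoint, so 4 is the maximum.

4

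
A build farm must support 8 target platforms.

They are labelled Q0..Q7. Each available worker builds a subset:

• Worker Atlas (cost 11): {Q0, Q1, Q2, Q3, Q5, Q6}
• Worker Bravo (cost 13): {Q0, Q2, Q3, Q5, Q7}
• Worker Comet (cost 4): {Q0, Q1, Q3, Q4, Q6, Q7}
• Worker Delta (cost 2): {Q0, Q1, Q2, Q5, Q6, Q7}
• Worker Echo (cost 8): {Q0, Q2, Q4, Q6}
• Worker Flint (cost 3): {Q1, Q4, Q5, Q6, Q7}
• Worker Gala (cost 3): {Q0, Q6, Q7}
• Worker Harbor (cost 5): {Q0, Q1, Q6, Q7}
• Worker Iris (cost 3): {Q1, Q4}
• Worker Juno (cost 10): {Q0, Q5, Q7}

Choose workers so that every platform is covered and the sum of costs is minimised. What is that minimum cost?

Comet, Delta together cover every platform (Comet ∪ Delta = {Q0, Q1, Q2, Q3, Q4, Q5, Q6, Q7}); total cost 4 + 2 = 6.
No covering selection has total cost below 6.

6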